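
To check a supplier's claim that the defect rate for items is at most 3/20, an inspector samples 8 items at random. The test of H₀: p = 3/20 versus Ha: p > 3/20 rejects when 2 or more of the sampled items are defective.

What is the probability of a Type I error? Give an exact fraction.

The significance level is the probability, assuming p = 3/20, of seeing 2 or more defectives in 8 draws.
Via the complement, α = 1 − Σ_{j=0}^{1} C(8,j)(3/20)^j(17/20)^{8-j} = 8776114407/25600000000.

8776114407/25600000000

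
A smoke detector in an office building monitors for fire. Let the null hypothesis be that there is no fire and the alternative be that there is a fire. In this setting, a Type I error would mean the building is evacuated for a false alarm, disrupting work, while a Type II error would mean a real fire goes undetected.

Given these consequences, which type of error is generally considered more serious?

The Type II consequence (a real fire goes undetected) is more severe than the Type I consequence (the building is evacuated for a false alarm, disrupting work).

Type II error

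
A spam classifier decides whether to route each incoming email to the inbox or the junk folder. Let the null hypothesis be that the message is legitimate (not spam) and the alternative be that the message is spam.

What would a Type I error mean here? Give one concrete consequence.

A Type I error would mean concluding that the message is spam when in fact the message is legitimate (not spam). Consequence: a legitimate email — possibly an important one — is hidden in the spam folder.

A Type I error is rejecting H₀ when H₀ is true.
Here that means sending the message to the spam folder when actually the message is legitimate (not spam).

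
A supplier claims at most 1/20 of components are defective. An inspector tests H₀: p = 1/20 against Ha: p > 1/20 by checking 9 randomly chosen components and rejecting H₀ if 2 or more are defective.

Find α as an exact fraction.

The significance level is the probability, assuming p = 1/20, of seeing 2 or more defectives in 9 draws.
Computing the lower-tail complement: 1 − 118884941287/128000000000 = 9115058713/128000000000.

9115058713/128000000000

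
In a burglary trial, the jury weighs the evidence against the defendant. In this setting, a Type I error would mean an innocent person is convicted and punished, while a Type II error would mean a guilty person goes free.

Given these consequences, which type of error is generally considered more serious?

Type I error

The Type I consequence (an innocent person is convicted and punished) is more severe than the Type II consequence (a guilty person goes free).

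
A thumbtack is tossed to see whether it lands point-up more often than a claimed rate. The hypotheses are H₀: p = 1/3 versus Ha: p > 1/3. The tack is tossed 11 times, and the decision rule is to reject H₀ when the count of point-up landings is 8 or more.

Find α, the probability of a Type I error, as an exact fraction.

α = P(reject H₀ | H₀ true) = P(X ≥ 8 | p = 1/3), with X ~ Binomial(11, 1/3).
Adding the binomial terms for j = 8 through 11 with p = 1/3 yields 521/59049.

521/59049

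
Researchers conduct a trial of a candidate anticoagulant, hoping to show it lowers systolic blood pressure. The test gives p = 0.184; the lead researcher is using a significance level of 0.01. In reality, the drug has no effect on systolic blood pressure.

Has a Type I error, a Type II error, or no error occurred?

The conventional null hypothesis is that the drug has no effect on systolic blood pressure.
Since p = 0.184 ≥ α = 0.01, H₀ is not rejected.
H₀ is true (actually the drug has no effect on systolic blood pressure).
The decision matches the true state — no error.

No error (correct decision).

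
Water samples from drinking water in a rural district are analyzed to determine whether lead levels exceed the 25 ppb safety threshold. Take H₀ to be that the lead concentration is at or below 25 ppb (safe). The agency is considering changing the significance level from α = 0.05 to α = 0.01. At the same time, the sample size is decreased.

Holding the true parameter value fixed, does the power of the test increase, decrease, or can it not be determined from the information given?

It decreases.

A smaller α moves the rejection region further into the tail. With the alternative true, more outcomes now fall outside the rejection region, so failing to reject becomes more likely. Reducing n widens both sampling distributions, so the test has less ability to distinguish Ha from H₀. Both changes push β in the same direction.
Since power = 1 − β and β increases, power decreases.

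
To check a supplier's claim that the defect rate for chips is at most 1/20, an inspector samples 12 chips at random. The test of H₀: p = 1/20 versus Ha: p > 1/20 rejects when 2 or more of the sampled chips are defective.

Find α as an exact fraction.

Under H₀, X ~ Binomial(12, 1/20); the Type I error rate is P(X ≥ 2).
Computing the lower-tail complement: 1 − 3611198025844789/4096000000000000 = 484801974155211/4096000000000000.

484801974155211/4096000000000000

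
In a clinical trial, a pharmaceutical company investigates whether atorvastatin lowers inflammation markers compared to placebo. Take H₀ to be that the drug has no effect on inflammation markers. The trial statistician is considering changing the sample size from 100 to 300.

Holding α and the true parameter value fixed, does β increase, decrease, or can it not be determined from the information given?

It decreases.

More data shrinks sampling variability; the test statistic under Ha concentrates further from the null value, making rejection more likely.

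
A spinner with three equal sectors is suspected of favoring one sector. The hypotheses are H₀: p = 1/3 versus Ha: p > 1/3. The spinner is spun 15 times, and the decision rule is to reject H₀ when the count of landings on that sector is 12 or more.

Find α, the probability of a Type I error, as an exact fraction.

The Type I error probability is α = P(K ≥ 12) computed under H₀, where K ~ Binomial(15, 1/3).
Summing C(15,j)(1/3)^j(2/3)^{15−j} for j = 12,…,15 gives 4091/14348907.

4091/14348907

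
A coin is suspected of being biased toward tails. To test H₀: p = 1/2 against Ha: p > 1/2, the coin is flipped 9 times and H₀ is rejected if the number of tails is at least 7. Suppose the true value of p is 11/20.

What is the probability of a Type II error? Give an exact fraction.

54431799039/64000000000

β = P(fail to reject H₀ | Ha true) = P(Y ≤ 6 | p = 11/20), Y ~ Binomial(9, 11/20).
Equivalently, β = 1 − P(Y ≥ 7) = 54431799039/64000000000.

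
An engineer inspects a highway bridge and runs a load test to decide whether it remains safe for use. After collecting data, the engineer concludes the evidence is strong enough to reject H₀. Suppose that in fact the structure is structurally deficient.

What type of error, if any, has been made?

Neither — the decision is correct.

The conventional null hypothesis here is that the structure meets the required load capacity (safe).
The test rejected a false H₀ — the decision matches the true state.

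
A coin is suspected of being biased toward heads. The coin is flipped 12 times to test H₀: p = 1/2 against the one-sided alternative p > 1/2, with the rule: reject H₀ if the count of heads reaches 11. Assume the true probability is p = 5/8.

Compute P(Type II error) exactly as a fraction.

66717523611/68719476736

A Type II error is failing to reject when Ha holds: with p = 5/8, β = P(X ≤ 10).
Adding the binomial probabilities P(X=0)+…+P(X=10) at p = 5/8 gives 66717523611/68719476736.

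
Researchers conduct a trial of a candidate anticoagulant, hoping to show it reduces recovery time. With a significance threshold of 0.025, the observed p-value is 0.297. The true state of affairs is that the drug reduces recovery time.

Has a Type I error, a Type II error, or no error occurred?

The conventional null hypothesis is that the drug has no effect on recovery time.
Since p = 0.297 ≥ α = 0.025, H₀ is not rejected.
H₀ is false (actually the drug reduces recovery time).
Failing to reject a false H₀ is a Type II error.

Type II error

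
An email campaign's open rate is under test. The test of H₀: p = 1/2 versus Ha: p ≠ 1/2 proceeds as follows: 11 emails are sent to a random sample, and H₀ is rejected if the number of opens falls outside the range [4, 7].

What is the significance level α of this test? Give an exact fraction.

29/128

α = P(X ≤ 3 or X ≥ 8 | p = 1/2), X ~ Binomial(11, 1/2).
Each tail has probability (1 + 11 + 55 + 165)/2048; doubling gives α = 464/2048 = 29/128.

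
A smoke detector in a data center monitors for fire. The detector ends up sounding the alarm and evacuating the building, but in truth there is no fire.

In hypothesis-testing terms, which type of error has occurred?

Type I error

The null hypothesis here is that there is no fire.
'Sounding the alarm and evacuating the building' corresponds to rejecting H₀.
H₀ was rejected but H₀ is true — a Type I error (false positive).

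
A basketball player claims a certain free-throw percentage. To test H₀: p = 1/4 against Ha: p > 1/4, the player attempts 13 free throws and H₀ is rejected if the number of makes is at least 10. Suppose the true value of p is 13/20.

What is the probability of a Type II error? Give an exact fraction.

739046497348117/1024000000000000

Under the alternative p = 13/20, K ~ Binomial(13, 13/20); β is the probability the test does not reject, P(K < 10).
Adding the binomial probabilities P(K=0)+…+P(K=9) at p = 13/20 gives 739046497348117/1024000000000000.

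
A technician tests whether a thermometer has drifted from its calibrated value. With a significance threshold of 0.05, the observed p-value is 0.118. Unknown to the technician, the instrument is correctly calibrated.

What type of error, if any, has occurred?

No error — this is a correct decision.

The conventional null hypothesis is that the instrument is correctly calibrated.
Since p = 0.118 ≥ α = 0.05, H₀ is not rejected.
H₀ is true (actually the instrument is correctly calibrated).
The decision matches the true state — no error.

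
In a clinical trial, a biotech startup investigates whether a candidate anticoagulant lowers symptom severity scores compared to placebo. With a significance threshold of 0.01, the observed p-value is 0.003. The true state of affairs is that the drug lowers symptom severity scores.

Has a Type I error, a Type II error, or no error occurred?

Neither — the decision is correct.

The conventional null hypothesis is that the drug has no effect on symptom severity scores.
Since p = 0.003 < α = 0.01, H₀ is rejected.
H₀ is false (actually the drug lowers symptom severity scores).
The decision matches the true state — no error.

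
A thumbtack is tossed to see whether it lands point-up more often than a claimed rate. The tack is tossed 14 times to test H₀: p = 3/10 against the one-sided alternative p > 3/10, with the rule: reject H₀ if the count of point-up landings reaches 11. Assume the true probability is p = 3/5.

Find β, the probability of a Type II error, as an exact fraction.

Under the alternative p = 3/5, Y ~ Binomial(14, 3/5); β is the probability the test does not reject, P(Y < 11).
Adding the binomial probabilities P(Y=0)+…+P(Y=10) at p = 3/5 gives 5344795024/6103515625.

5344795024/6103515625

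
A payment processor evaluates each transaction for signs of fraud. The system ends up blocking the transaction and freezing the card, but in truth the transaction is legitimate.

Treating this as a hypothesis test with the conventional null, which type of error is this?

The null hypothesis here is that the transaction is legitimate.
'Blocking the transaction and freezing the card' corresponds to rejecting H₀.
H₀ was rejected but H₀ is true — a Type I error (false positive).

Type I error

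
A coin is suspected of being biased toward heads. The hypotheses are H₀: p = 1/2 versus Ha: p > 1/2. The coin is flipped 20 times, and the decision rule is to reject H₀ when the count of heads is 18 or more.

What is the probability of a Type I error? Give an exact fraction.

Under H₀, X ~ Binomial(20, 1/2), and α = P(X ≥ 18).
P(X ≥ 18) = [C(20,18) + C(20,19) + C(20,20)] / 2^20 = (190 + 20 + 1) / 1048576 = 211/1048576.

211/1048576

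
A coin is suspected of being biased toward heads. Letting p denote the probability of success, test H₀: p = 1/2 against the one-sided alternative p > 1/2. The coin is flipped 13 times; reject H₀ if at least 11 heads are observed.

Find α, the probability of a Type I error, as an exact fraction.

23/2048

The Type I error probability is α = P(X ≥ 11) computed under H₀, where X ~ Binomial(13, 1/2).
Summing the upper tail: (78 + 13 + 1) / 2^13 = 92/8192 = 23/2048.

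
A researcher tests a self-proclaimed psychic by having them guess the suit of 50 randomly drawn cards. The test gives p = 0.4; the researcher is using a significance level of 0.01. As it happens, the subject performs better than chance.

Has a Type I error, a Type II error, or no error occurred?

The conventional null hypothesis is that the subject is guessing at random (p = 1/4).
Since p = 0.4 ≥ α = 0.01, H₀ is not rejected.
H₀ is false (actually the subject performs better than chance).
Failing to reject a false H₀ is a Type II error.

Type II error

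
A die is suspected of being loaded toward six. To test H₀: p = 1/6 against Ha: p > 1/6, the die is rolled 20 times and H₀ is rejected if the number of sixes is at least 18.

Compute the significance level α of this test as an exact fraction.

α = P(reject H₀ | H₀ true) = P(K ≥ 18 | p = 1/6), with K ~ Binomial(20, 1/6).
Adding the binomial terms for j = 18 through 20 with p = 1/6 yields 539/406239826673664.

539/406239826673664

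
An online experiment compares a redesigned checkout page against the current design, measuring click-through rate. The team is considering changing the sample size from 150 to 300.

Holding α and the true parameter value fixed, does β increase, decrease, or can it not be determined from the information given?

It decreases.

A larger sample reduces the standard error, pulling the sampling distribution under Ha further from the non-rejection region.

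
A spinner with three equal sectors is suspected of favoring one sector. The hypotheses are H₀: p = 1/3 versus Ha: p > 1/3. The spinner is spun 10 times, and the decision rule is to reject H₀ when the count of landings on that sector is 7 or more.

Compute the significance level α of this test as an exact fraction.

43/2187

α = P(reject H₀ | H₀ true) = P(Y ≥ 7 | p = 1/3), with Y ~ Binomial(10, 1/3).
Summing C(10,j)(1/3)^j(2/3)^{10−j} for j = 7,…,10 gives 43/2187.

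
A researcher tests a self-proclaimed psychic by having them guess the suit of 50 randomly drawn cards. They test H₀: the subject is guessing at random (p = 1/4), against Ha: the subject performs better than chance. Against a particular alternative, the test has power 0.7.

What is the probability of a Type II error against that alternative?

Power = 1 − β, so β = 1 − 0.7 = 0.3.

0.3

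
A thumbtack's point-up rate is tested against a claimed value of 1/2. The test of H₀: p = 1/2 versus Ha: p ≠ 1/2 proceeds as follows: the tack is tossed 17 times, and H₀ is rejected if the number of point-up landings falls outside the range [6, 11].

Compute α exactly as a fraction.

Under H₀, S ~ Binomial(17, 1/2); α is the probability of landing in either tail, P(S ≤ 5) + P(S ≥ 12).
The two tails are symmetric, so α = 2·(1 + 17 + 136 + 680 + 2380 + 6188)/2^17 = 18804/131072 = 4701/32768.

4701/32768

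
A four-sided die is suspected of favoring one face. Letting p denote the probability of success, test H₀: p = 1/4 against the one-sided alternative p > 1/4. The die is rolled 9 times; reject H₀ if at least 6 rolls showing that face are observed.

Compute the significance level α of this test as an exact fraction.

Under H₀, S ~ Binomial(9, 1/4), and α = P(S ≥ 6).
Adding the binomial terms for j = 6 through 9 with p = 1/4 yields 655/65536.

655/65536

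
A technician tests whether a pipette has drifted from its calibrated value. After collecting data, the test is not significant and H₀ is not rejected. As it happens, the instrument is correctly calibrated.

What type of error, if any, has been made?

No error (correct decision).

The conventional null hypothesis here is that the instrument is correctly calibrated.
The test retained a true H₀ — the decision matches the true state.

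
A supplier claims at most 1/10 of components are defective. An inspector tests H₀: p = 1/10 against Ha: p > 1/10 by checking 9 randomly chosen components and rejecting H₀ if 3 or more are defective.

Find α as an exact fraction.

Under H₀, Y ~ Binomial(9, 1/10); the Type I error rate is P(Y ≥ 3).
Via the complement, α = 1 − Σ_{j=0}^{2} C(9,j)(1/10)^j(9/10)^{9-j} = 26486069/500000000.

26486069/500000000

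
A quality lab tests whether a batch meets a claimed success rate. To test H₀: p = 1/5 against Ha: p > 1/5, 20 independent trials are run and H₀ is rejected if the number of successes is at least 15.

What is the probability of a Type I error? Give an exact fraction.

17192497/95367431640625

Under H₀, Y ~ Binomial(20, 1/5), and α = P(Y ≥ 15).
P(Y ≥ 15) = Σ_{j=15}^{20} C(20,j)·(1/5)^j·(4/5)^{20-j} = 17192497/95367431640625.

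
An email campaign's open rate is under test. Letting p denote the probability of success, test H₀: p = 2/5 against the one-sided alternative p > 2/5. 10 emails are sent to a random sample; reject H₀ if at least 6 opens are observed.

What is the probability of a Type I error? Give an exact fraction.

1623424/9765625

α = P(reject H₀ | H₀ true) = P(Y ≥ 6 | p = 2/5), with Y ~ Binomial(10, 2/5).
Adding the binomial terms for j = 6 through 10 with p = 2/5 yields 1623424/9765625.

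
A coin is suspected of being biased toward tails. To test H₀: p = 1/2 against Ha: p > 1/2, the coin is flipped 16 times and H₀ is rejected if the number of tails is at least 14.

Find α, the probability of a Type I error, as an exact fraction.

Under H₀, S ~ Binomial(16, 1/2), and α = P(S ≥ 14).
P(S ≥ 14) = [C(16,14) + C(16,15) + C(16,16)] / 2^16 = (120 + 16 + 1) / 65536 = 137/65536.

137/65536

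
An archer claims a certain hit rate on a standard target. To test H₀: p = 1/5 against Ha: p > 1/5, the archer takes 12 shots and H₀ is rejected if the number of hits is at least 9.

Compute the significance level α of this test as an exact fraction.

3037/48828125

Under H₀, S ~ Binomial(12, 1/5), and α = P(S ≥ 9).
Summing C(12,j)(1/5)^j(4/5)^{12−j} for j = 9,…,12 gives 3037/48828125.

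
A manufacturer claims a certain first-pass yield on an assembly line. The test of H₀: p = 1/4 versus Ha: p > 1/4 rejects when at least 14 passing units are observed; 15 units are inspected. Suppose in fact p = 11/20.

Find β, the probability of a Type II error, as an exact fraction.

16356278262148423407/16384000000000000000

A Type II error is failing to reject when Ha holds: with p = 11/20, β = P(X ≤ 13).
Equivalently, β = 1 − P(X ≥ 14) = 16356278262148423407/16384000000000000000.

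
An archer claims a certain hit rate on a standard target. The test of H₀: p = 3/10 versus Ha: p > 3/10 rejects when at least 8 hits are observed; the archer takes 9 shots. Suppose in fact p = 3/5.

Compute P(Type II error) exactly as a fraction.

1815344/1953125

Under the alternative p = 3/5, K ~ Binomial(9, 3/5); β is the probability the test does not reject, P(K < 8).
Summing C(9,j)·(3/5)^j·(2/5)^{9-j} for j = 0..7 gives 1815344/1953125.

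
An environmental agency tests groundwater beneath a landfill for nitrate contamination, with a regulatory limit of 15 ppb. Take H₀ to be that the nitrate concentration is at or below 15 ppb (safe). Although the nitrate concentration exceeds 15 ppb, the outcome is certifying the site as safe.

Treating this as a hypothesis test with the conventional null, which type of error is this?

Type II error

'Certifying the site as safe' corresponds to failing to reject H₀.
H₀ was not rejected but H₀ is false — a Type II error (false negative).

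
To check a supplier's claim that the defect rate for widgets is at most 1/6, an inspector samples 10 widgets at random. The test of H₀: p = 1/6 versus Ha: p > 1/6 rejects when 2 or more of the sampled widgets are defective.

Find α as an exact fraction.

Under H₀, S ~ Binomial(10, 1/6); the Type I error rate is P(S ≥ 2).
Computing the lower-tail complement: 1 − 9765625/20155392 = 10389767/20155392.

10389767/20155392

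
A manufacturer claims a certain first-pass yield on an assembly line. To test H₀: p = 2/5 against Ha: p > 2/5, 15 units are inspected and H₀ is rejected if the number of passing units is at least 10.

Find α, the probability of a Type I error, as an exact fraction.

1032510464/30517578125

The Type I error probability is α = P(Y ≥ 10) computed under H₀, where Y ~ Binomial(15, 2/5).
Adding the binomial terms for j = 10 through 15 with p = 2/5 yields 1032510464/30517578125.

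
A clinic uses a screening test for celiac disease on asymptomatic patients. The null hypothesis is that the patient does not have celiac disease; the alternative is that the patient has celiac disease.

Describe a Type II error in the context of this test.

A Type II error is failing to reject H₀ when H₀ is false.
Here that means clearing the patient as negative when actually the patient has celiac disease.

A Type II error would mean concluding that the patient does not have celiac disease (or at least failing to establish that the patient has celiac disease) when in fact the patient has celiac disease.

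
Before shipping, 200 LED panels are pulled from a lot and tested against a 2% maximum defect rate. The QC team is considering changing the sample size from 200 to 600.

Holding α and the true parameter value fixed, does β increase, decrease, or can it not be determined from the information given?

Increasing n separates the H₀ and Ha sampling distributions, so under Ha fewer outcomes land in the acceptance region.

It decreases.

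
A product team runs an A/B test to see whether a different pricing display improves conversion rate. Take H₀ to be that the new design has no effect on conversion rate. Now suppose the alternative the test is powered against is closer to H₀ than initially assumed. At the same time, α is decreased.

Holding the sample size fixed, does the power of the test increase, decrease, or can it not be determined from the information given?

It decreases.

A smaller departure from H₀ means the test statistic under Ha is distributed closer to where it would be under H₀; rejection becomes less likely. Lowering α raises the bar for rejection; under Ha, the test now fails to reject on outcomes it previously would have rejected. Both changes push β in the same direction.
Since power = 1 − β and β increases, power decreases.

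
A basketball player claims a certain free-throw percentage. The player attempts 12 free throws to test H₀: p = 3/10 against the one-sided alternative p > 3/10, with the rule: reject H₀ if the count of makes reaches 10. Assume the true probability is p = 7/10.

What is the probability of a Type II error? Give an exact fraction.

Under the alternative p = 7/10, S ~ Binomial(12, 7/10); β is the probability the test does not reject, P(S < 10).
Summing C(12,j)·(7/10)^j·(3/10)^{12-j} for j = 0..9 gives 149436930429/200000000000.

149436930429/200000000000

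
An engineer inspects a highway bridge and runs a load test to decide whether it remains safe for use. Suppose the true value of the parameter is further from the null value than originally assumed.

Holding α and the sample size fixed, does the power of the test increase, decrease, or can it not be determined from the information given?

A larger true effect moves the Ha sampling distribution further from the H₀ critical value, making rejection more likely when Ha is true.
Since power = 1 − β and β decreases, power increases.

It increases.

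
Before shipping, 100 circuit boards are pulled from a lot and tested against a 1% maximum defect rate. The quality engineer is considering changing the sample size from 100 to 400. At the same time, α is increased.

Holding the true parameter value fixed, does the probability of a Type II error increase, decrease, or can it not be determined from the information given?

Increasing n separates the H₀ and Ha sampling distributions, so under Ha fewer outcomes land in the acceptance region. A larger α widens the rejection region, so when the alternative is true more outcomes lead to rejection — failing to reject becomes less likely. Both changes push β in the same direction.

It decreases.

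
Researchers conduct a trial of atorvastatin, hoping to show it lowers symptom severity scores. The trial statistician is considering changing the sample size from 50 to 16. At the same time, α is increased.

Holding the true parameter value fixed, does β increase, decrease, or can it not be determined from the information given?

Cannot be determined from the information given.

The first change alone would make β increase; the second alone would make β decrease. Which effect dominates depends on the magnitudes, which are not given.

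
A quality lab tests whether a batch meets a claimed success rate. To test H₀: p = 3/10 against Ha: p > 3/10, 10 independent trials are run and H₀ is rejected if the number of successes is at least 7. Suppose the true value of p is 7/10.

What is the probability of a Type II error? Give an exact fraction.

218993301/625000000

β = P(fail to reject H₀ | Ha true) = P(K ≤ 6 | p = 7/10), K ~ Binomial(10, 7/10).
Equivalently, β = 1 − P(K ≥ 7) = 218993301/625000000.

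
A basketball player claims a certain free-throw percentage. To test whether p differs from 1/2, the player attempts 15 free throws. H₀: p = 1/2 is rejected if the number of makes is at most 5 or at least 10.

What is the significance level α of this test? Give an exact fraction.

Under H₀, S ~ Binomial(15, 1/2); α is the probability of landing in either tail, P(S ≤ 5) + P(S ≥ 10).
By symmetry, α = 2·P(S ≤ 5) = 2·(1 + 15 + 105 + 455 + 1365 + 3003)/32768 = 9888/32768 = 309/1024.

309/1024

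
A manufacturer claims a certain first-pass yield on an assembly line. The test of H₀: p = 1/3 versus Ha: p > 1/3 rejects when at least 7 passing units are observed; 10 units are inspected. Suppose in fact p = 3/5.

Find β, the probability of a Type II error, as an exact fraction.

6032416/9765625

Under the alternative p = 3/5, Y ~ Binomial(10, 3/5); β is the probability the test does not reject, P(Y < 7).
Equivalently, β = 1 − P(Y ≥ 7) = 6032416/9765625.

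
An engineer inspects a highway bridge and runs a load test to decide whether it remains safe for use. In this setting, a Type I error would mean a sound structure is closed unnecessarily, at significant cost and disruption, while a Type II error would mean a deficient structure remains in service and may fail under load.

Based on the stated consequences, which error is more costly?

Type II error

The Type II consequence (a deficient structure remains in service and may fail under load) is more severe than the Type I consequence (a sound structure is closed unnecessarily, at significant cost and disruption).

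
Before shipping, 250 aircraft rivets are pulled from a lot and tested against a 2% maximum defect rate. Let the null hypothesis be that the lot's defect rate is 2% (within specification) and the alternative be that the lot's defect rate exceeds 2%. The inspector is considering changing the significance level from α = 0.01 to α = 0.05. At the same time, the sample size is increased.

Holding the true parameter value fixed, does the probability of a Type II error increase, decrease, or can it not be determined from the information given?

Relaxing α lowers the evidence threshold; under Ha, outcomes that previously fell short now trigger rejection. A larger sample reduces the standard error, pulling the sampling distribution under Ha further from the non-rejection region. Both changes push β in the same direction.

It decreases.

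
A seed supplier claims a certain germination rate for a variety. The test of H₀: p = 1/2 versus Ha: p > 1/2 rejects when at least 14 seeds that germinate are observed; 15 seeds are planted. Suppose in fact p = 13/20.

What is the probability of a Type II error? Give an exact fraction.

16151694793243741949/16384000000000000000

β = P(fail to reject H₀ | Ha true) = P(S ≤ 13 | p = 13/20), S ~ Binomial(15, 13/20).
Equivalently, β = 1 − P(S ≥ 14) = 16151694793243741949/16384000000000000000.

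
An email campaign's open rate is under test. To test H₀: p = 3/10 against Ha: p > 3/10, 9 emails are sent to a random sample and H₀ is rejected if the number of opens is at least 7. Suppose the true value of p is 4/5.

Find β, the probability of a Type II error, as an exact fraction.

511333/1953125

A Type II error is failing to reject when Ha holds: with p = 4/5, β = P(K ≤ 6).
Summing C(9,j)·(4/5)^j·(1/5)^{9-j} for j = 0..6 gives 511333/1953125.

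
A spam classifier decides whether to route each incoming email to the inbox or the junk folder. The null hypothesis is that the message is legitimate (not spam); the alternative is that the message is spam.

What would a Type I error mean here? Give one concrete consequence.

A Type I error is rejecting H₀ when H₀ is true.
Here that means sending the message to the spam folder when actually the message is legitimate (not spam).

A Type I error would mean concluding that the message is spam when in fact the message is legitimate (not spam). Consequence: a legitimate email — possibly an important one — is hidden in the spam folder.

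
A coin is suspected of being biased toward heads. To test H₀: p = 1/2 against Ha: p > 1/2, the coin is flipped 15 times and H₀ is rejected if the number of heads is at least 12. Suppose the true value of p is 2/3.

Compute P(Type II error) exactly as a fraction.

Under the alternative p = 2/3, X ~ Binomial(15, 2/3); β is the probability the test does not reject, P(X < 12).
Summing C(15,j)·(2/3)^j·(1/3)^{15-j} for j = 0..11 gives 11346539/14348907.

11346539/14348907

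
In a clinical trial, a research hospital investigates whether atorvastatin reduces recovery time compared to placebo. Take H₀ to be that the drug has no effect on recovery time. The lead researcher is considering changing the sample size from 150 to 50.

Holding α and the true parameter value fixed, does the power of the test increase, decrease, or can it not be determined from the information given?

A smaller sample increases the standard error, so the sampling distributions under H₀ and Ha overlap more.
Since power = 1 − β and β increases, power decreases.

It decreases.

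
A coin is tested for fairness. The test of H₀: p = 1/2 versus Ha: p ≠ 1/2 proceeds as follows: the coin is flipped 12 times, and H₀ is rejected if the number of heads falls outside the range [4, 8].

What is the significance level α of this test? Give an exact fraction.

299/2048

The significance level is the null-hypothesis probability of the rejection region {≤3} ∪ {≥9}.
Each tail has probability (1 + 12 + 66 + 220)/4096; doubling gives α = 598/4096 = 299/2048.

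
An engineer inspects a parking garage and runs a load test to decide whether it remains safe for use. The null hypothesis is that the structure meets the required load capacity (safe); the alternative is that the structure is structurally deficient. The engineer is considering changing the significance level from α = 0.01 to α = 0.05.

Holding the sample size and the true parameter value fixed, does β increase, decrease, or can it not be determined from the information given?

A larger α widens the rejection region, so when the alternative is true more outcomes lead to rejection — failing to reject becomes less likely.

It decreases.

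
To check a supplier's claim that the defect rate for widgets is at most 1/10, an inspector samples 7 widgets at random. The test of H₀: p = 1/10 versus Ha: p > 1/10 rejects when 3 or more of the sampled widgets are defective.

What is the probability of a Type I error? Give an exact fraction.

51383/2000000

Under H₀, S ~ Binomial(7, 1/10); the Type I error rate is P(S ≥ 3).
Via the complement, α = 1 − Σ_{j=0}^{2} C(7,j)(1/10)^j(9/10)^{7-j} = 51383/2000000.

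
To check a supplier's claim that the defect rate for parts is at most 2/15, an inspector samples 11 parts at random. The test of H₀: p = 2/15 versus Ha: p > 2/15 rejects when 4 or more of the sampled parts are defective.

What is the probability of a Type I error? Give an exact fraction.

27663615392/576650390625

The significance level is the probability, assuming p = 2/15, of seeing 4 or more defectives in 11 draws.
Via the complement, α = 1 − Σ_{j=0}^{3} C(11,j)(2/15)^j(13/15)^{11-j} = 27663615392/576650390625.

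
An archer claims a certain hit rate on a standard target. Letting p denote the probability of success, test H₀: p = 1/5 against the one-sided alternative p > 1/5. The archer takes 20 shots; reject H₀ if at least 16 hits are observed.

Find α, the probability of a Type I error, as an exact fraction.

Under H₀, Y ~ Binomial(20, 1/5), and α = P(Y ≥ 16).
Summing C(20,j)(1/5)^j(4/5)^{20−j} for j = 16,…,20 gives 1316401/95367431640625.

1316401/95367431640625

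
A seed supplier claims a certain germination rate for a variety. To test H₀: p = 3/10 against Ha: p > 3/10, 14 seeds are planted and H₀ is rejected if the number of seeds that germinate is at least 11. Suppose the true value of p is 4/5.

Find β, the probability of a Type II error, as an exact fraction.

1842102761/6103515625

β = P(fail to reject H₀ | Ha true) = P(K ≤ 10 | p = 4/5), K ~ Binomial(14, 4/5).
Adding the binomial probabilities P(K=0)+…+P(K=10) at p = 4/5 gives 1842102761/6103515625.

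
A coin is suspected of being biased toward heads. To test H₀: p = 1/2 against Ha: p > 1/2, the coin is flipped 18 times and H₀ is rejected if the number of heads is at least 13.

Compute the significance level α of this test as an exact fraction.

α = P(reject H₀ | H₀ true) = P(S ≥ 13 | p = 1/2), with S ~ Binomial(18, 1/2).
P(S ≥ 13) = [C(18,13) + C(18,14) + C(18,15) + C(18,16) + C(18,17) + C(18,18)] / 2^18 = (8568 + 3060 + 816 + 153 + 18 + 1) / 262144 = 12616/262144 = 1577/32768.

1577/32768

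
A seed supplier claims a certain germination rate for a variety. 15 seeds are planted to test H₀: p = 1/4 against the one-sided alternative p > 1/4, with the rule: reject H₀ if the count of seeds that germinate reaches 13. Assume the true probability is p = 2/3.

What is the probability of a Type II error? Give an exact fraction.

13210219/14348907

β = P(fail to reject H₀ | Ha true) = P(S ≤ 12 | p = 2/3), S ~ Binomial(15, 2/3).
Adding the binomial probabilities P(S=0)+…+P(S=12) at p = 2/3 gives 13210219/14348907.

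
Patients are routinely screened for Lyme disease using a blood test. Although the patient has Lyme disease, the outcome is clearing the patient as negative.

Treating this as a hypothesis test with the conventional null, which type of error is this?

Type II error

The null hypothesis here is that the patient does not have Lyme disease.
'Clearing the patient as negative' corresponds to failing to reject H₀.
H₀ was not rejected but H₀ is false — a Type II error (false negative).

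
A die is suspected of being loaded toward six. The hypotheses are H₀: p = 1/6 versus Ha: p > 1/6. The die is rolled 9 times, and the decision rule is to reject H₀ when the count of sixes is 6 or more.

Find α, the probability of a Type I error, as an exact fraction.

5723/5038848

α = P(reject H₀ | H₀ true) = P(K ≥ 6 | p = 1/6), with K ~ Binomial(9, 1/6).
Adding the binomial terms for j = 6 through 9 with p = 1/6 yields 5723/5038848.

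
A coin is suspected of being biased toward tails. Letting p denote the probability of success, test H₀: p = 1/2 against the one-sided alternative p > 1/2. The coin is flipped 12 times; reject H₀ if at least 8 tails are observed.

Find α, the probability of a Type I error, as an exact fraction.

397/2048

Under H₀, X ~ Binomial(12, 1/2), and α = P(X ≥ 8).
Summing the upper tail: (495 + 220 + 66 + 12 + 1) / 2^12 = 794/4096 = 397/2048.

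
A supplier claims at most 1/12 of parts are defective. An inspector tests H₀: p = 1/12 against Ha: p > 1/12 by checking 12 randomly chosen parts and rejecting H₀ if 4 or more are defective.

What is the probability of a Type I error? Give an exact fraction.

41104502839/2972033482752

Under H₀, K ~ Binomial(12, 1/12); the Type I error rate is P(K ≥ 4).
α = 1 − P(K ≤ 3) = 1 − 2930928979913/2972033482752 = 41104502839/2972033482752.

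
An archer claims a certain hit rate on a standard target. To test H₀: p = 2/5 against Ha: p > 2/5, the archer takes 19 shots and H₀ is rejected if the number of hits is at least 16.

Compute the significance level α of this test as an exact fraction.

Under H₀, K ~ Binomial(19, 2/5), and α = P(K ≥ 16).
Summing C(19,j)(2/5)^j(3/5)^{19−j} for j = 16,…,19 gives 1931804672/19073486328125.

1931804672/19073486328125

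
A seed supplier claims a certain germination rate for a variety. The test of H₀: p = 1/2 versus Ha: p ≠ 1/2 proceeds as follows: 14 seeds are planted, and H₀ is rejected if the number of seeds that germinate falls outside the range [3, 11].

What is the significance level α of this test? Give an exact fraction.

53/4096

α = P(Y ≤ 2 or Y ≥ 12 | p = 1/2), Y ~ Binomial(14, 1/2).
The two tails are symmetric, so α = 2·(1 + 14 + 91)/2^14 = 212/16384 = 53/4096.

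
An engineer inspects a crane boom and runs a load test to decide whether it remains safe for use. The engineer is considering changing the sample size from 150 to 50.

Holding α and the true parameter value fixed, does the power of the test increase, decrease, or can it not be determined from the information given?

A smaller sample increases the standard error, so the sampling distributions under H₀ and Ha overlap more.
Since power = 1 − β and β increases, power decreases.

It decreases.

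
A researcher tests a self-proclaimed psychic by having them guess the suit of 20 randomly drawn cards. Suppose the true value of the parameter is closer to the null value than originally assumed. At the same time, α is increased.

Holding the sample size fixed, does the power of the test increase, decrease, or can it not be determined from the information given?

Cannot be determined from the information given.

The first change alone would make β increase; the second alone would make β decrease. Which effect dominates depends on the magnitudes, which are not given.
Since power = 1 − β, the effect on power is likewise indeterminate.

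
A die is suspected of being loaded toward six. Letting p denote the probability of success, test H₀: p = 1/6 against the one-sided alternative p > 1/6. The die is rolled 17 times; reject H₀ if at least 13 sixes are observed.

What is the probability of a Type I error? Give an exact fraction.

The Type I error probability is α = P(S ≥ 13) computed under H₀, where S ~ Binomial(17, 1/6).
Adding the binomial terms for j = 13 through 17 with p = 1/6 yields 787993/8463329722368.

787993/8463329722368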